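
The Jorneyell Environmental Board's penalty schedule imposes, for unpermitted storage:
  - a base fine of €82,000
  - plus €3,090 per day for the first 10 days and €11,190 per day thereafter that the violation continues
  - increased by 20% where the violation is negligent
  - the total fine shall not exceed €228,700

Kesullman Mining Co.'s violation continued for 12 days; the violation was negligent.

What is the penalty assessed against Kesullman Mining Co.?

First 10 days: 10 × €3,090 = €30,900
Remaining days: (12 − 10) × €11,190 = €22,380
Per-day component: €30,900 + €22,380 = €53,280
Base plus per-day: €82,000 + €53,280 = €135,280
Enhancement: 20% of €135,280 = €27,056
Enhanced fine: €135,280 + €27,056 = €162,336
Cap at €228,700: €162,336 is within the cap, no reduction.

€162,336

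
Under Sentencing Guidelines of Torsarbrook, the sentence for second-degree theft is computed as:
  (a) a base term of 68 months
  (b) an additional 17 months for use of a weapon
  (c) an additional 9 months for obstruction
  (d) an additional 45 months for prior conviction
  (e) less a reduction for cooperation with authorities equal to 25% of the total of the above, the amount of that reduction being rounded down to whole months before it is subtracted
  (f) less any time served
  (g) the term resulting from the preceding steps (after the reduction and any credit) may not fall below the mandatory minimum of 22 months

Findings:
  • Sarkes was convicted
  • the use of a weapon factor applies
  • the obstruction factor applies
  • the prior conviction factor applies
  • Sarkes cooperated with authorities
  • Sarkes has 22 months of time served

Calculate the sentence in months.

Use of a weapon enhancement: +17 months
Obstruction enhancement: +9 months
Prior conviction enhancement: +45 months
Adjusted term: 68 months + 17 months + 9 months + 45 months = 139 months
Cooperation with authorities reduction: 25% of 139 months = 34 months (rounded down)
After reduction: 139 − 34 = 105 months
Less time served: 105 months − 22 months = 83 months
Minimum 22 months: 83 months meets the minimum, no increase.

83 months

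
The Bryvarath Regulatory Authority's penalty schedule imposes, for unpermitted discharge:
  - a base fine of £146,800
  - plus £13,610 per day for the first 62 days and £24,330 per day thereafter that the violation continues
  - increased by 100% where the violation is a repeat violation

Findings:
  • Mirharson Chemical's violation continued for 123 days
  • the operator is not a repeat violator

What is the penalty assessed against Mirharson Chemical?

First 62 days: 62 × £13,610 = £843,820
Remaining days: (123 − 62) × £24,330 = £1,484,130
Per-day component: £843,820 + £1,484,130 = £2,327,950
Base plus per-day: £146,800 + £2,327,950 = £2,474,750
The operator is not a repeat violator: no 100% increase.

Civil penalty: £2,474,750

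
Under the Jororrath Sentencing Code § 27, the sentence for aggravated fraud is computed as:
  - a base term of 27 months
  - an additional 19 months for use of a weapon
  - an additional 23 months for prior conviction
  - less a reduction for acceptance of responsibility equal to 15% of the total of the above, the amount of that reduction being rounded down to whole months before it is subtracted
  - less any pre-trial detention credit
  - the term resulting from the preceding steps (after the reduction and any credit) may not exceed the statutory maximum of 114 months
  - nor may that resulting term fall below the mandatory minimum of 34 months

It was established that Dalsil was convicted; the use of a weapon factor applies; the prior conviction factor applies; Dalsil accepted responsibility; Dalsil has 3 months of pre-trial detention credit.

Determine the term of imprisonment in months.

Use of a weapon enhancement: +19 months
Prior conviction enhancement: +23 months
Adjusted term: 27 months + 19 months + 23 months = 69 months
Acceptance of responsibility reduction: 15% of 69 months = 10 months (rounded down)
After reduction: 69 − 10 = 59 months
Less pre-trial detention credit: 59 months − 3 months = 56 months
Cap at 114 months: 56 months is within the cap, no reduction.
Minimum 34 months: 56 months meets the minimum, no increase.

Sentence: 56 months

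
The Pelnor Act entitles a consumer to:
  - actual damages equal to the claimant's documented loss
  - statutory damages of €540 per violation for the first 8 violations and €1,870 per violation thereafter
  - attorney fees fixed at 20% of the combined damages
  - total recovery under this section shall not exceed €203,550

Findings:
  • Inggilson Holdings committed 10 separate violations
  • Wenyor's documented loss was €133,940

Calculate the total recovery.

Total recovery: €170,400

First 8 violations: 8 × €540 = €4,320
Remaining violations: (10 − 8) × €1,870 = €3,740
Statutory damages: €4,320 + €3,740 = €8,060
Combined damages: €133,940 + €8,060 = €142,000
Attorney fees: 20% of €142,000 = €28,400
Total before cap: €142,000 + €28,400 = €170,400
Cap at €203,550: €170,400 is within the cap, no reduction.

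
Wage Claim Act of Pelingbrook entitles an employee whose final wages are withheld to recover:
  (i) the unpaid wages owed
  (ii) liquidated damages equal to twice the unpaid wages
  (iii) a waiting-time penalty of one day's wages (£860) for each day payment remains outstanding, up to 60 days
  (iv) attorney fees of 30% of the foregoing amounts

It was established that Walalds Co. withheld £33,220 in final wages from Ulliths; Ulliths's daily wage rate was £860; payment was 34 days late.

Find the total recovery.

£167,570

Doubled: 2 × £33,220 = £66,440
Penalty days: min(34, 60) = 34
Waiting-time penalty: 34 × £860 = £29,240
Subtotal: £33,220 + £66,440 + £29,240 = £128,900
Attorney fees: 30% of £128,900 = £38,670
Total award: £128,900 + £38,670 = £167,570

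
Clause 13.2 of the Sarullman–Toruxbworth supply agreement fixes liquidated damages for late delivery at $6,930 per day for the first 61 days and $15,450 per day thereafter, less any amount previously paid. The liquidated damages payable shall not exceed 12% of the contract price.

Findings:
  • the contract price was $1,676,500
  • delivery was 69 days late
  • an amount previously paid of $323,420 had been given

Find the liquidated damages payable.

$201,180

First 61 days: 61 × $6,930 = $422,730
Remaining days: (69 − 61) × $15,450 = $123,600
Accrued per-day damages: $422,730 + $123,600 = $546,330
Less amount previously paid: $546,330 − $323,420 = $222,910
Cap: 12% of $1,676,500 = $201,180
Cap at $201,180: $222,910 exceeds the cap → $201,180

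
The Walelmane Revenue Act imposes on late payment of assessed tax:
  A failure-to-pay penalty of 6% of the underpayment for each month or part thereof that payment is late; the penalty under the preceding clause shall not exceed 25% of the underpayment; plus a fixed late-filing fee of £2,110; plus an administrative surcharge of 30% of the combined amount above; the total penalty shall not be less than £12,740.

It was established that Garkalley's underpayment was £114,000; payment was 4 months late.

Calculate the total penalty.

£38,311

Accrued rate: 6% × 4 = 24%, capped at 25% → 24%
Failure-to-pay penalty: 24% of £114,000 = £27,360
Penalty before surcharge: £27,360 + £2,110 = £29,470
Administrative surcharge: 30% of £29,470 = £8,841
Total penalty: £29,470 + £8,841 = £38,311
Minimum £12,740: £38,311 meets the minimum, no increase.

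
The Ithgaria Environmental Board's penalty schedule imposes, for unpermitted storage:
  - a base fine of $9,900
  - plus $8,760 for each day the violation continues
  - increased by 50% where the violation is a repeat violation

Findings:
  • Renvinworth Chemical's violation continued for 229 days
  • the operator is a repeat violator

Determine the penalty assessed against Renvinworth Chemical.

Per-day component: 229 × $8,760 = $2,006,040
Base plus per-day: $9,900 + $2,006,040 = $2,015,940
Enhancement: 50% of $2,015,940 = $1,007,970
Enhanced fine: $2,015,940 + $1,007,970 = $3,023,910

$3,023,910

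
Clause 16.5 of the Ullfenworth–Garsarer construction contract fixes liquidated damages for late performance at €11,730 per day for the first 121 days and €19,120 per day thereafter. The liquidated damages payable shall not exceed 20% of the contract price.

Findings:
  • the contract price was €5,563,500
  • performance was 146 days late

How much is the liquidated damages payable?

€1,112,700

First 121 days: 121 × €11,730 = €1,419,330
Remaining days: (146 − 121) × €19,120 = €478,000
Accrued per-day damages: €1,419,330 + €478,000 = €1,897,330
Cap: 20% of €5,563,500 = €1,112,700
Cap at €1,112,700: €1,897,330 exceeds the cap → €1,112,700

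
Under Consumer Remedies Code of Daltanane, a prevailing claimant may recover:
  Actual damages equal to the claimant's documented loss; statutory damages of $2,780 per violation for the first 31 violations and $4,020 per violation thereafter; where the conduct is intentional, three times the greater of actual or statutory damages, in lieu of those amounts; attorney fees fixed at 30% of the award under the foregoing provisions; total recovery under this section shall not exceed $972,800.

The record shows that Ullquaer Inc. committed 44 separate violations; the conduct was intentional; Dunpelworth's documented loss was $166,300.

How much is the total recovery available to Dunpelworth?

$648,570

First 31 violations: 31 × $2,780 = $86,180
Remaining violations: (44 − 31) × $4,020 = $52,260
Statutory damages: $86,180 + $52,260 = $138,440
Greater of actual damages ($166,300) or statutory damages ($138,440): $166,300
Trebled: 3 × $166,300 = $498,900
Attorney fees: 30% of $498,900 = $149,670
Total before cap: $498,900 + $149,670 = $648,570
Cap at $972,800: $648,570 is within the cap, no reduction.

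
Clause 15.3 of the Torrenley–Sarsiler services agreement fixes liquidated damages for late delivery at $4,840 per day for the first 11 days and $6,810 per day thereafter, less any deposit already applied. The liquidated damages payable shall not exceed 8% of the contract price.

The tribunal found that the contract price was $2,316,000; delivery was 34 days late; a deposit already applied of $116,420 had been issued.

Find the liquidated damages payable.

First 11 days: 11 × $4,840 = $53,240
Remaining days: (34 − 11) × $6,810 = $156,630
Accrued per-day damages: $53,240 + $156,630 = $209,870
Less deposit already applied: $209,870 − $116,420 = $93,450
Cap: 8% of $2,316,000 = $185,280
Cap at $185,280: $93,450 is within the cap, no reduction.

$93,450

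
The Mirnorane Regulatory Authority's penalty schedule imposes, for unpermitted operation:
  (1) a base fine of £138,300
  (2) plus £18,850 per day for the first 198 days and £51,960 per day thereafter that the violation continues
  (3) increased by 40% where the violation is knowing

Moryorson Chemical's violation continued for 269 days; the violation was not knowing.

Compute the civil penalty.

Civil penalty: £7,559,760

First 198 days: 198 × £18,850 = £3,732,300
Remaining days: (269 − 198) × £51,960 = £3,689,160
Per-day component: £3,732,300 + £3,689,160 = £7,421,460
Base plus per-day: £138,300 + £7,421,460 = £7,559,760
The violation was not knowing: no 40% increase.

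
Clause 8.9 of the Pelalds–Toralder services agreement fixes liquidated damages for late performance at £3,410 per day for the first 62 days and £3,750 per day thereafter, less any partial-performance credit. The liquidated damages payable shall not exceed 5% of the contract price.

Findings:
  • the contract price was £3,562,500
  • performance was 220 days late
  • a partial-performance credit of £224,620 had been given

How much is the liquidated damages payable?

£178,125

First 62 days: 62 × £3,410 = £211,420
Remaining days: (220 − 62) × £3,750 = £592,500
Accrued per-day damages: £211,420 + £592,500 = £803,920
Less partial-performance credit: £803,920 − £224,620 = £579,300
Cap: 5% of £3,562,500 = £178,125
Cap at £178,125: £579,300 exceeds the cap → £178,125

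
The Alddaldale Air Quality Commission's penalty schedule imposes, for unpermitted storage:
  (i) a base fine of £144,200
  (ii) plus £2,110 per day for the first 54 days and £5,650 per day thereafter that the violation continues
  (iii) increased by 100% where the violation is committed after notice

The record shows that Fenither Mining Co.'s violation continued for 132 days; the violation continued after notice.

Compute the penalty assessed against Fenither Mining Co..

£1,397,680

First 54 days: 54 × £2,110 = £113,940
Remaining days: (132 − 54) × £5,650 = £440,700
Per-day component: £113,940 + £440,700 = £554,640
Base plus per-day: £144,200 + £554,640 = £698,840
Enhancement: 100% of £698,840 = £698,840
Enhanced fine: £698,840 + £698,840 = £1,397,680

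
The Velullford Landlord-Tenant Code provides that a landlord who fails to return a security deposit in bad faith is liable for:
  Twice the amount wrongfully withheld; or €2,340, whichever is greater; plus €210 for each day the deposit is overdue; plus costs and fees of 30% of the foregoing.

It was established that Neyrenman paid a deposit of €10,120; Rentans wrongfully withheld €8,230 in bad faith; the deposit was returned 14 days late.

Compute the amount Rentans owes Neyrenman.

€25,220

Doubled: 2 × €8,230 = €16,460
Minimum €2,340: €16,460 meets the minimum, no increase.
Late-return penalty: 14 × €210 = €2,940
Damages plus late penalty: €16,460 + €2,940 = €19,400
Costs and fees: 30% of €19,400 = €5,820
Total recovery: €19,400 + €5,820 = €25,220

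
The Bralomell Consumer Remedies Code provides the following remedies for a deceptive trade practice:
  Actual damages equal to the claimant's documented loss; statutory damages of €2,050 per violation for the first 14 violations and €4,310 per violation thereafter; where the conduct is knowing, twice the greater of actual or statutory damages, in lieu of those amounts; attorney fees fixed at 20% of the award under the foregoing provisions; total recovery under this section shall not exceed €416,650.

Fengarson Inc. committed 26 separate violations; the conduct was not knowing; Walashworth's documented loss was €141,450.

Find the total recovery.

€266,244

First 14 violations: 14 × €2,050 = €28,700
Remaining violations: (26 − 14) × €4,310 = €51,720
Statutory damages: €28,700 + €51,720 = €80,420
Conduct not knowing: the in-lieu enhancement does not apply.
Actual plus statutory damages: €141,450 + €80,420 = €221,870
Attorney fees: 20% of €221,870 = €44,374
Total before cap: €221,870 + €44,374 = €266,244
Cap at €416,650: €266,244 is within the cap, no reduction.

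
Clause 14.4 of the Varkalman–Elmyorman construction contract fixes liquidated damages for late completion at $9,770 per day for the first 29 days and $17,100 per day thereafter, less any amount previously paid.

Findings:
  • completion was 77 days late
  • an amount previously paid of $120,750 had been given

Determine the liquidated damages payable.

First 29 days: 29 × $9,770 = $283,330
Remaining days: (77 − 29) × $17,100 = $820,800
Accrued per-day damages: $283,330 + $820,800 = $1,104,130
Less amount previously paid: $1,104,130 − $120,750 = $983,380

$983,380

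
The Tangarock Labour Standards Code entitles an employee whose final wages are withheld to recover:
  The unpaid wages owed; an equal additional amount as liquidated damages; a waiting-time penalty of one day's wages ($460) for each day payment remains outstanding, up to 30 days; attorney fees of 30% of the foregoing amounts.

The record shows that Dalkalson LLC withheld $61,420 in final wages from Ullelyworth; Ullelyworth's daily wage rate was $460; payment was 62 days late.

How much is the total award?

Liquidated damages (equal amount): $61,420
Penalty days: min(62, 30) = 30
Waiting-time penalty: 30 × $460 = $13,800
Subtotal: $61,420 + $61,420 + $13,800 = $136,640
Attorney fees: 30% of $136,640 = $40,992
Total award: $136,640 + $40,992 = $177,632

$177,632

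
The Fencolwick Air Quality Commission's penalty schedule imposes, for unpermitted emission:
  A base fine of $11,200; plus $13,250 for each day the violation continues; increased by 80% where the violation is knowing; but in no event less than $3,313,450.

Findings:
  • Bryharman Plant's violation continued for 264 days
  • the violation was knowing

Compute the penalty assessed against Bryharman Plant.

Per-day component: 264 × $13,250 = $3,498,000
Base plus per-day: $11,200 + $3,498,000 = $3,509,200
Enhancement: 80% of $3,509,200 = $2,807,360
Enhanced fine: $3,509,200 + $2,807,360 = $6,316,560
Minimum $3,313,450: $6,316,560 meets the minimum, no increase.

$6,316,560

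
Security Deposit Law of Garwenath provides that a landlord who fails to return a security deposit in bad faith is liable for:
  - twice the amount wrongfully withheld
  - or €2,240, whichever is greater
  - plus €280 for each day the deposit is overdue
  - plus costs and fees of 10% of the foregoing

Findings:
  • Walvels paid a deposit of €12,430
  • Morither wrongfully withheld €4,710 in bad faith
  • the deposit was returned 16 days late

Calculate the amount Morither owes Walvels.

Recovery: €15,290

Doubled: 2 × €4,710 = €9,420
Minimum €2,240: €9,420 meets the minimum, no increase.
Late-return penalty: 16 × €280 = €4,480
Damages plus late penalty: €9,420 + €4,480 = €13,900
Costs and fees: 10% of €13,900 = €1,390
Total recovery: €13,900 + €1,390 = €15,290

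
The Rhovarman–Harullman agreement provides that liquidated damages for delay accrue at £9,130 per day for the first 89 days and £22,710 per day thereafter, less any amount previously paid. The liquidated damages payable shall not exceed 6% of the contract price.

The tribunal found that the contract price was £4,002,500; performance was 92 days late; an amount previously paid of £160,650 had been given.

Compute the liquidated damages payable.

£240,150

First 89 days: 89 × £9,130 = £812,570
Remaining days: (92 − 89) × £22,710 = £68,130
Accrued per-day damages: £812,570 + £68,130 = £880,700
Less amount previously paid: £880,700 − £160,650 = £720,050
Cap: 6% of £4,002,500 = £240,150
Cap at £240,150: £720,050 exceeds the cap → £240,150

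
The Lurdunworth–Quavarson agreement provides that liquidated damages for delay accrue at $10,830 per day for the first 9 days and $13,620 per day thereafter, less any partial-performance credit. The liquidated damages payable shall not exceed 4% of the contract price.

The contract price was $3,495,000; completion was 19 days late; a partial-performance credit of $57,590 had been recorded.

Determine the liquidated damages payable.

First 9 days: 9 × $10,830 = $97,470
Remaining days: (19 − 9) × $13,620 = $136,200
Accrued per-day damages: $97,470 + $136,200 = $233,670
Less partial-performance credit: $233,670 − $57,590 = $176,080
Cap: 4% of $3,495,000 = $139,800
Cap at $139,800: $176,080 exceeds the cap → $139,800

$139,800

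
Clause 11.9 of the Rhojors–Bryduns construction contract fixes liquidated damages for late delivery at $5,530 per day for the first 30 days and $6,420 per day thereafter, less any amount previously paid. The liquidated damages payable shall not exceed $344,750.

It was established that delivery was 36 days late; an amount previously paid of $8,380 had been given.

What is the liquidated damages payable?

First 30 days: 30 × $5,530 = $165,900
Remaining days: (36 − 30) × $6,420 = $38,520
Accrued per-day damages: $165,900 + $38,520 = $204,420
Less amount previously paid: $204,420 − $8,380 = $196,040
Cap at $344,750: $196,040 is within the cap, no reduction.

$196,040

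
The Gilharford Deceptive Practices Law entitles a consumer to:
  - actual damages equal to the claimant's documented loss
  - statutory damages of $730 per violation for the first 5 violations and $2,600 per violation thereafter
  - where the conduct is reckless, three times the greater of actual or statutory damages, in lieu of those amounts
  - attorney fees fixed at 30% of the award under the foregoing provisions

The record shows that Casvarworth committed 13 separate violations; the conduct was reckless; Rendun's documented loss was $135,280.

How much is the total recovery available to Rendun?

First 5 violations: 5 × $730 = $3,650
Remaining violations: (13 − 5) × $2,600 = $20,800
Statutory damages: $3,650 + $20,800 = $24,450
Greater of actual damages ($135,280) or statutory damages ($24,450): $135,280
Trebled: 3 × $135,280 = $405,840
Attorney fees: 30% of $405,840 = $121,752
Total recovery: $405,840 + $121,752 = $527,592

$527,592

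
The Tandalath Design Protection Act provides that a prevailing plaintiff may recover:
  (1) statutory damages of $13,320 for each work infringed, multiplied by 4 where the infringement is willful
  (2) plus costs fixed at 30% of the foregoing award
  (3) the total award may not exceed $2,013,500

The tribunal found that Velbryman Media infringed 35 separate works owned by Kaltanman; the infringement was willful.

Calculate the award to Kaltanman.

$2,013,500

Statutory damages: 35 × $13,320 = $466,200
Multiplied by 4: 4 × $466,200 = $1,864,800
Costs: 30% of $1,864,800 = $559,440
Award plus costs: $1,864,800 + $559,440 = $2,424,240
Cap at $2,013,500: $2,424,240 exceeds the cap → $2,013,500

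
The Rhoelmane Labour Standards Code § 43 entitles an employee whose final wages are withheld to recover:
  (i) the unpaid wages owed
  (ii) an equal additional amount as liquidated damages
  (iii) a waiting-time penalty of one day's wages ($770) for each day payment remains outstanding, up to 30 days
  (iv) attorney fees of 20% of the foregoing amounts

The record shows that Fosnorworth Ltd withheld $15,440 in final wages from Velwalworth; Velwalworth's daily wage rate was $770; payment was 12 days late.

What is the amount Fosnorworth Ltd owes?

Liquidated damages (equal amount): $15,440
Penalty days: min(12, 30) = 12
Waiting-time penalty: 12 × $770 = $9,240
Subtotal: $15,440 + $15,440 + $9,240 = $40,120
Attorney fees: 20% of $40,120 = $8,024
Total award: $40,120 + $8,024 = $48,144

$48,144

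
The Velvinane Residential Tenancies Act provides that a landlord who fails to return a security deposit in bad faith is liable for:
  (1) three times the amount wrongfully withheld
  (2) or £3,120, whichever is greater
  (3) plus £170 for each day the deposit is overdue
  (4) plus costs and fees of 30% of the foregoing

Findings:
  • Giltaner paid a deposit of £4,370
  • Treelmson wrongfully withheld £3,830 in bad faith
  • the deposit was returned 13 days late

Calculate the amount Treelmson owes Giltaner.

Trebled: 3 × £3,830 = £11,490
Minimum £3,120: £11,490 meets the minimum, no increase.
Late-return penalty: 13 × £170 = £2,210
Damages plus late penalty: £11,490 + £2,210 = £13,700
Costs and fees: 30% of £13,700 = £4,110
Total recovery: £13,700 + £4,110 = £17,810

£17,810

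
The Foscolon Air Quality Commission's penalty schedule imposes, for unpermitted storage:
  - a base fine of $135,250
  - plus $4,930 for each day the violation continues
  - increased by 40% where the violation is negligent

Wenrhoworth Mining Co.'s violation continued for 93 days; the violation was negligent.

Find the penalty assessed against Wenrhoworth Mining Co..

$831,236

Per-day component: 93 × $4,930 = $458,490
Base plus per-day: $135,250 + $458,490 = $593,740
Enhancement: 40% of $593,740 = $237,496
Enhanced fine: $593,740 + $237,496 = $831,236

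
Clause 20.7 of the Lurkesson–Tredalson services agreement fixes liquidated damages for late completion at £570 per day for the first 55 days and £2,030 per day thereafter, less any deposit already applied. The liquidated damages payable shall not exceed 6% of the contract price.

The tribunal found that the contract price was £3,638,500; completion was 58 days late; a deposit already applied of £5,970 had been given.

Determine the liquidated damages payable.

£31,470

First 55 days: 55 × £570 = £31,350
Remaining days: (58 − 55) × £2,030 = £6,090
Accrued per-day damages: £31,350 + £6,090 = £37,440
Less deposit already applied: £37,440 − £5,970 = £31,470
Cap: 6% of £3,638,500 = £218,310
Cap at £218,310: £31,470 is within the cap, no reduction.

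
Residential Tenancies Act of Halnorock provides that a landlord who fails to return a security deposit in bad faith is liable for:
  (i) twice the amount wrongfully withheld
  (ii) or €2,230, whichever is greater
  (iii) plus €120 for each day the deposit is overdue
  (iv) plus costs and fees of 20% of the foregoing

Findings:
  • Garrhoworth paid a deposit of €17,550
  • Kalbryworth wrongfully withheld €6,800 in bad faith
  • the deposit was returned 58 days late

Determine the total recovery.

Recovery: €24,672

Doubled: 2 × €6,800 = €13,600
Minimum €2,230: €13,600 meets the minimum, no increase.
Late-return penalty: 58 × €120 = €6,960
Damages plus late penalty: €13,600 + €6,960 = €20,560
Costs and fees: 20% of €20,560 = €4,112
Total recovery: €20,560 + €4,112 = €24,672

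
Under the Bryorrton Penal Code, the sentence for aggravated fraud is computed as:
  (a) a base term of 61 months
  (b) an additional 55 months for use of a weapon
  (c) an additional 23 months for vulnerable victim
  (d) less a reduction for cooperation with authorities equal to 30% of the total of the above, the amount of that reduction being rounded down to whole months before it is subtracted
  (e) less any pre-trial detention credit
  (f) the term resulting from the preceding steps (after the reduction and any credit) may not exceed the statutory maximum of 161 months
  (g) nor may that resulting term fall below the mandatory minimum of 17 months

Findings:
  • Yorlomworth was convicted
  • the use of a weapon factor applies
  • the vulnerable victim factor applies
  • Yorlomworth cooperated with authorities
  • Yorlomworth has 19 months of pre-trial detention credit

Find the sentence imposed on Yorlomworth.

Use of a weapon enhancement: +55 months
Vulnerable victim enhancement: +23 months
Adjusted term: 61 months + 55 months + 23 months = 139 months
Cooperation with authorities reduction: 30% of 139 months = 41 months (rounded down)
After reduction: 139 − 41 = 98 months
Less pre-trial detention credit: 98 months − 19 months = 79 months
Cap at 161 months: 79 months is within the cap, no reduction.
Minimum 17 months: 79 months meets the minimum, no increase.

79 months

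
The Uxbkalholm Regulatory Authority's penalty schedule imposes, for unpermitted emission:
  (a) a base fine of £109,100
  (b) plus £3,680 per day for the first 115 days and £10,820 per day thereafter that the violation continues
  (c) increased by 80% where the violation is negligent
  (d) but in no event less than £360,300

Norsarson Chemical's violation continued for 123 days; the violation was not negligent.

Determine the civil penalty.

£618,860

First 115 days: 115 × £3,680 = £423,200
Remaining days: (123 − 115) × £10,820 = £86,560
Per-day component: £423,200 + £86,560 = £509,760
Base plus per-day: £109,100 + £509,760 = £618,860
The violation was not negligent: no 80% increase.
Minimum £360,300: £618,860 meets the minimum, no increase.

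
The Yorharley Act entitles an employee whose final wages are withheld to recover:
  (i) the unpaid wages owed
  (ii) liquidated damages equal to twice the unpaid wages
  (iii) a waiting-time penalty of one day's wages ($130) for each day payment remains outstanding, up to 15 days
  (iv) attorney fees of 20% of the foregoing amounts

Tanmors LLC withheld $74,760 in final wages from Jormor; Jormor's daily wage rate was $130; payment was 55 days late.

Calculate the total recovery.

Doubled: 2 × $74,760 = $149,520
Penalty days: min(55, 15) = 15
Waiting-time penalty: 15 × $130 = $1,950
Subtotal: $74,760 + $149,520 + $1,950 = $226,230
Attorney fees: 20% of $226,230 = $45,246
Total award: $226,230 + $45,246 = $271,476

Total award: $271,476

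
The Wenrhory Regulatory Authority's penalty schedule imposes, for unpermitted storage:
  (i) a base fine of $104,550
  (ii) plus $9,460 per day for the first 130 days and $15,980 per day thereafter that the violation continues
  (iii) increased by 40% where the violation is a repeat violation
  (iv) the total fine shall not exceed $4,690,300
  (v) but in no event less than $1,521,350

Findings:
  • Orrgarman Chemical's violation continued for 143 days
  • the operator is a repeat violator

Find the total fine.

$2,158,926

First 130 days: 130 × $9,460 = $1,229,800
Remaining days: (143 − 130) × $15,980 = $207,740
Per-day component: $1,229,800 + $207,740 = $1,437,540
Base plus per-day: $104,550 + $1,437,540 = $1,542,090
Enhancement: 40% of $1,542,090 = $616,836
Enhanced fine: $1,542,090 + $616,836 = $2,158,926
Cap at $4,690,300: $2,158,926 is within the cap, no reduction.
Minimum $1,521,350: $2,158,926 meets the minimum, no increase.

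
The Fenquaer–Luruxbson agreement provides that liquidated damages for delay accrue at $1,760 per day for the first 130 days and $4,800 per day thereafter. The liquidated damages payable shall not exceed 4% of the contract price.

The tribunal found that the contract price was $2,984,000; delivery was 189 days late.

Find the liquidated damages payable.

First 130 days: 130 × $1,760 = $228,800
Remaining days: (189 − 130) × $4,800 = $283,200
Accrued per-day damages: $228,800 + $283,200 = $512,000
Cap: 4% of $2,984,000 = $119,360
Cap at $119,360: $512,000 exceeds the cap → $119,360

$119,360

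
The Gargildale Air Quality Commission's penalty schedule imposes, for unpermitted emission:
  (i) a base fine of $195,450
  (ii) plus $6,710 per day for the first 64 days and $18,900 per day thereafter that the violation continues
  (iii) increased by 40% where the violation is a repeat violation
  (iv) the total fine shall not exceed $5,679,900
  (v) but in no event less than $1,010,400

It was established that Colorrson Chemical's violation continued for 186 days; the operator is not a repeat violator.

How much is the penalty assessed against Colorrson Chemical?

$2,930,690

First 64 days: 64 × $6,710 = $429,440
Remaining days: (186 − 64) × $18,900 = $2,305,800
Per-day component: $429,440 + $2,305,800 = $2,735,240
Base plus per-day: $195,450 + $2,735,240 = $2,930,690
The operator is not a repeat violator: no 40% increase.
Cap at $5,679,900: $2,930,690 is within the cap, no reduction.
Minimum $1,010,400: $2,930,690 meets the minimum, no increase.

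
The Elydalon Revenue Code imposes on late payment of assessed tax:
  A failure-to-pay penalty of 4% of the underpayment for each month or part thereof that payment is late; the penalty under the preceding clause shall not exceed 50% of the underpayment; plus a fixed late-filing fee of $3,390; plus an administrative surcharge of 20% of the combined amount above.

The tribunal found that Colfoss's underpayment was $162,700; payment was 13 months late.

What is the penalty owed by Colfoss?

Accrued rate: 4% × 13 = 52%, capped at 50% → 50%
Failure-to-pay penalty: 50% of $162,700 = $81,350
Penalty before surcharge: $81,350 + $3,390 = $84,740
Administrative surcharge: 20% of $84,740 = $16,948
Total penalty: $84,740 + $16,948 = $101,688

$101,688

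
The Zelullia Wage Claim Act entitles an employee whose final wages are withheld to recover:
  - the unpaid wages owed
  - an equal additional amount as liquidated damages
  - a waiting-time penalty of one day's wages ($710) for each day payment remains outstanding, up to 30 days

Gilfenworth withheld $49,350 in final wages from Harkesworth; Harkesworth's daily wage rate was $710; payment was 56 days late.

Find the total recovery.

$120,000

Liquidated damages (equal amount): $49,350
Penalty days: min(56, 30) = 30
Waiting-time penalty: 30 × $710 = $21,300
Total award: $49,350 + $49,350 + $21,300 = $120,000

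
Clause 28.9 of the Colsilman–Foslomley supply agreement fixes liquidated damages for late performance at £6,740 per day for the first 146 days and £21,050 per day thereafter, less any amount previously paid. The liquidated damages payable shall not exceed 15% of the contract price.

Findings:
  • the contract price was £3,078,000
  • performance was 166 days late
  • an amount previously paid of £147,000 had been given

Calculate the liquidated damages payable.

First 146 days: 146 × £6,740 = £984,040
Remaining days: (166 − 146) × £21,050 = £421,000
Accrued per-day damages: £984,040 + £421,000 = £1,405,040
Less amount previously paid: £1,405,040 − £147,000 = £1,258,040
Cap: 15% of £3,078,000 = £461,700
Cap at £461,700: £1,258,040 exceeds the cap → £461,700

Liquidated damages: £461,700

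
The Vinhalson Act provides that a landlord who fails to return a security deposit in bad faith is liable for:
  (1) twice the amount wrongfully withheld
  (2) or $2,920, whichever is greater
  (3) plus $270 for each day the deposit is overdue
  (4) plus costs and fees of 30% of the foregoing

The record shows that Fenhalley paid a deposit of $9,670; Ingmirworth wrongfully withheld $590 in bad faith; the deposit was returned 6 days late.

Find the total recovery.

Doubled: 2 × $590 = $1,180
Minimum $2,920: $1,180 is below the minimum → $2,920
Late-return penalty: 6 × $270 = $1,620
Damages plus late penalty: $2,920 + $1,620 = $4,540
Costs and fees: 30% of $4,540 = $1,362
Total recovery: $4,540 + $1,362 = $5,902

$5,902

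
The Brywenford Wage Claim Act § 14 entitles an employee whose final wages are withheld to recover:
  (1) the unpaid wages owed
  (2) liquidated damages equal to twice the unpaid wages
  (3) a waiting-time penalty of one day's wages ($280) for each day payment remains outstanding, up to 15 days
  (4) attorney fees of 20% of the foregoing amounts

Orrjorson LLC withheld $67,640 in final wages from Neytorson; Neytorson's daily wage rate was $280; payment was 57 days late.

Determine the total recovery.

$248,544

Doubled: 2 × $67,640 = $135,280
Penalty days: min(57, 15) = 15
Waiting-time penalty: 15 × $280 = $4,200
Subtotal: $67,640 + $135,280 + $4,200 = $207,120
Attorney fees: 20% of $207,120 = $41,424
Total award: $207,120 + $41,424 = $248,544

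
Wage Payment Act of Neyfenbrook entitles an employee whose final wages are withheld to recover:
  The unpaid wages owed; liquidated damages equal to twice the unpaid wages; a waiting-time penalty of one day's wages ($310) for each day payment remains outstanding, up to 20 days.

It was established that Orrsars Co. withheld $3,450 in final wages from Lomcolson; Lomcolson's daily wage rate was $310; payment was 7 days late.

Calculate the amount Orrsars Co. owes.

Doubled: 2 × $3,450 = $6,900
Penalty days: min(7, 20) = 7
Waiting-time penalty: 7 × $310 = $2,170
Total award: $3,450 + $6,900 + $2,170 = $12,520

$12,520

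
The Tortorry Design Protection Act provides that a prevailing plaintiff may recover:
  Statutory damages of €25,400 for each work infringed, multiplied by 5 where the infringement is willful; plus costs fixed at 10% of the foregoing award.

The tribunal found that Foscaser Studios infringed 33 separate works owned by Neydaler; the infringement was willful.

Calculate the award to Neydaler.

€4,610,100

Statutory damages: 33 × €25,400 = €838,200
Multiplied by 5: 5 × €838,200 = €4,191,000
Costs: 10% of €4,191,000 = €419,100
Award plus costs: €4,191,000 + €419,100 = €4,610,100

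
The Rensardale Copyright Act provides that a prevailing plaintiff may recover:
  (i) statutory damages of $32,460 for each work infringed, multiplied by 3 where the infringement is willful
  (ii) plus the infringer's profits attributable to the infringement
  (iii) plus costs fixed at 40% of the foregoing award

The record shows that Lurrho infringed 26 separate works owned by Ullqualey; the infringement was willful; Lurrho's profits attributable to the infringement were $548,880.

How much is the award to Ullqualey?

Award: $4,313,064

Statutory damages: 26 × $32,460 = $843,960
Trebled: 3 × $843,960 = $2,531,880
Combined award: $2,531,880 + $548,880 = $3,080,760
Costs: 40% of $3,080,760 = $1,232,304
Award plus costs: $3,080,760 + $1,232,304 = $4,313,064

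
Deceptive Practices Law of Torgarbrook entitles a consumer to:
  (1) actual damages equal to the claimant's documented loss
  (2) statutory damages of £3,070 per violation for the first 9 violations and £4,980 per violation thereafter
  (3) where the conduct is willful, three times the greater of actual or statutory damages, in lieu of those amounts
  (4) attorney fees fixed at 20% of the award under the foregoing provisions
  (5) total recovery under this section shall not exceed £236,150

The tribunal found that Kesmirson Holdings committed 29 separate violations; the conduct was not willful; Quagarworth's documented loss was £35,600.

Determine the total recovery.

First 9 violations: 9 × £3,070 = £27,630
Remaining violations: (29 − 9) × £4,980 = £99,600
Statutory damages: £27,630 + £99,600 = £127,230
Conduct not willful: the in-lieu enhancement does not apply.
Actual plus statutory damages: £35,600 + £127,230 = £162,830
Attorney fees: 20% of £162,830 = £32,566
Total before cap: £162,830 + £32,566 = £195,396
Cap at £236,150: £195,396 is within the cap, no reduction.

£195,396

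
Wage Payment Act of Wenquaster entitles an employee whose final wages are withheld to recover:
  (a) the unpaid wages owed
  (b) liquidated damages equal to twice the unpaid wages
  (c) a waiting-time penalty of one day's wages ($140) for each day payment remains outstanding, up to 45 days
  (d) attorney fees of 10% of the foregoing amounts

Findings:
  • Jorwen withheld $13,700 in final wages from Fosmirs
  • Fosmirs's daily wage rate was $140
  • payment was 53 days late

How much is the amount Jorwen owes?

$52,140

Doubled: 2 × $13,700 = $27,400
Penalty days: min(53, 45) = 45
Waiting-time penalty: 45 × $140 = $6,300
Subtotal: $13,700 + $27,400 + $6,300 = $47,400
Attorney fees: 10% of $47,400 = $4,740
Total award: $47,400 + $4,740 = $52,140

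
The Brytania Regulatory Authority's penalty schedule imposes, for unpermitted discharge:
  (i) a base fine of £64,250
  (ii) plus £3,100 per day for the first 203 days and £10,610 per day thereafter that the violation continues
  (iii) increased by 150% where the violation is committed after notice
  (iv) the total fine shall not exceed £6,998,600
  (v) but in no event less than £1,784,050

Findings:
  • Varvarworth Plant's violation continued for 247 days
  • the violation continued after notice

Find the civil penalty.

First 203 days: 203 × £3,100 = £629,300
Remaining days: (247 − 203) × £10,610 = £466,840
Per-day component: £629,300 + £466,840 = £1,096,140
Base plus per-day: £64,250 + £1,096,140 = £1,160,390
Enhancement: 150% of £1,160,390 = £1,740,585
Enhanced fine: £1,160,390 + £1,740,585 = £2,900,975
Cap at £6,998,600: £2,900,975 is within the cap, no reduction.
Minimum £1,784,050: £2,900,975 meets the minimum, no increase.

Civil penalty: £2,900,975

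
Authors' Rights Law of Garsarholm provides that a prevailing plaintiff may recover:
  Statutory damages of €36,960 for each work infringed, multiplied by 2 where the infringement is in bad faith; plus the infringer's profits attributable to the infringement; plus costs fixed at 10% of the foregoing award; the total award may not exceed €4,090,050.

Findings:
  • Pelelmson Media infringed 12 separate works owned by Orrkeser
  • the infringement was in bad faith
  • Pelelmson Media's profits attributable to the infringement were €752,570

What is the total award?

Statutory damages: 12 × €36,960 = €443,520
Doubled: 2 × €443,520 = €887,040
Combined award: €887,040 + €752,570 = €1,639,610
Costs: 10% of €1,639,610 = €163,961
Award plus costs: €1,639,610 + €163,961 = €1,803,571
Cap at €4,090,050: €1,803,571 is within the cap, no reduction.

€1,803,571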